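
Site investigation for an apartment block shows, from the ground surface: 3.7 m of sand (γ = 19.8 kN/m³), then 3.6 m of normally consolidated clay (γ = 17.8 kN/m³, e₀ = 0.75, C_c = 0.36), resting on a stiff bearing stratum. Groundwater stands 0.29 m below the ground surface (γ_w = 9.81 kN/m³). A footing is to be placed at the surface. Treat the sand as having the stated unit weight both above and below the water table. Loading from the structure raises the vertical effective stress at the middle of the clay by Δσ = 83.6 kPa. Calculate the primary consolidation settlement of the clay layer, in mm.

S_c ≈ 300 mm

Mid-depth of clay below the ground surface: z = 3.7 + 3.6/2 = 5.5 m.
Total vertical stress at mid-clay: σ_v = 19.8×3.7 + 17.8×1.8 = 105.3 kPa.
Pore pressure: u = 9.81×(5.5 − 0.29) = 51.11 kPa.
Initial effective stress: σ'_0 = σ_v − u = 105.3 − 51.11 = 54.19 kPa.
Final effective stress: σ'_f = σ'_0 + Δσ = 54.19 + 83.6 = 137.79 kPa.
Normally consolidated clay, so the full stress increment lies on the virgin compression line:
S_c = C_c·H/(1+e₀)·log₁₀(σ'_f/σ'_0) = 0.36×3.6/(1+0.75)×log₁₀(137.79/54.19)
    = 0.74057 × 0.4053 = 0.3002 m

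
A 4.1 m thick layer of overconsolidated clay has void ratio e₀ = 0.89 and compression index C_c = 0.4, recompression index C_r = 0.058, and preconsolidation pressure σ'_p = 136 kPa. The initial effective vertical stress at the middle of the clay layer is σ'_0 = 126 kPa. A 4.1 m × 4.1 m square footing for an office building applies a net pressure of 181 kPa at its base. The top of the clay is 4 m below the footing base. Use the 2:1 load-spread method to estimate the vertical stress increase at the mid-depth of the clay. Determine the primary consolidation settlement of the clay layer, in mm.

S_c ≈ 54.7 mm

Mid-depth of clay below the footing base: z = 4 + 4.1/2 = 6.05 m.
Stress increase at mid-clay by the 2:1 spreading method:
Δσ = qBL/((B+z)(L+z)) = 181×4.1×4.1/((4.1+6.05)(4.1+6.05)) = 29.533 kPa
Final effective stress: σ'_f = 126 + 29.533 = 155.53 kPa.
σ'_f = 155.53 > σ'_p = 136 kPa, so the stress path crosses the preconsolidation pressure — recompression up to σ'_p, then virgin compression beyond:
S_c = H/(1+e₀)·[C_r·log₁₀(σ'_p/σ'_0) + C_c·log₁₀(σ'_f/σ'_p)]
    = 4.1/1.89 × [0.058×log₁₀(136/126) + 0.4×log₁₀(155.53/136)]
    = 2.1693 × [0.0019238 + 0.02331] = 0.05474 m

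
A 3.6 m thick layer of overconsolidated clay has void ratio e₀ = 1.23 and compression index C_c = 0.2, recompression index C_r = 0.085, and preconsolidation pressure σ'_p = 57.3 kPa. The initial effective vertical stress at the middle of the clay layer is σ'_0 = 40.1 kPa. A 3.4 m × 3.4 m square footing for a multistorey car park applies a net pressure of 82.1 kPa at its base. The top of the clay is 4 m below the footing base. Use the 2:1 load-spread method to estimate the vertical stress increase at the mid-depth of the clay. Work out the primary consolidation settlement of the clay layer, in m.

Mid-depth of clay below the footing base: z = 4 + 3.6/2 = 5.8 m.
Stress increase at mid-clay by the 2:1 spreading method:
Δσ = qBL/((B+z)(L+z)) = 82.1×3.4×3.4/((3.4+5.8)(3.4+5.8)) = 11.213 kPa
Final effective stress: σ'_f = 40.1 + 11.213 = 51.313 kPa.
σ'_f = 51.313 ≤ σ'_p = 57.3 kPa, so the clay remains overconsolidated and only the recompression index applies:
S_c = C_r·H/(1+e₀)·log₁₀(σ'_f/σ'_0) = 0.085×3.6/2.23×log₁₀(51.313/40.1)
    = 0.13722 × 0.10708 = 0.01469 m

S_c ≈ 0.0147 m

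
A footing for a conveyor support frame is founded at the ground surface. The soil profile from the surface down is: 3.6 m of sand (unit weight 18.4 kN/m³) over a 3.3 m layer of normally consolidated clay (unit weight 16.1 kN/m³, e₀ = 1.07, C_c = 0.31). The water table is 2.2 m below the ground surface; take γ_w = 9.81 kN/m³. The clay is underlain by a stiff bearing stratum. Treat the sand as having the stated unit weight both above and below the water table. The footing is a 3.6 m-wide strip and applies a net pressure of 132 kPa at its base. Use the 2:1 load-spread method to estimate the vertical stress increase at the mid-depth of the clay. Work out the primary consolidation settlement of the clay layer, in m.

S_c ≈ 0.132 m

Mid-depth of clay below the ground surface: z = 3.6 + 3.3/2 = 5.25 m.
Total vertical stress at mid-clay: σ_v = 18.4×3.6 + 16.1×1.65 = 92.805 kPa.
Pore pressure: u = 9.81×(5.25 − 2.2) = 29.921 kPa.
Initial effective stress: σ'_0 = σ_v − u = 92.805 − 29.921 = 62.884 kPa.
Stress increase at mid-clay by the 2:1 spreading method:
Δσ = qB/(B+z) = 132×3.6/(3.6+5.25) = 53.695 kPa
Final effective stress: σ'_f = σ'_0 + Δσ = 62.884 + 53.695 = 116.58 kPa.
Normally consolidated clay, so the full stress increment lies on the virgin compression line:
S_c = C_c·H/(1+e₀)·log₁₀(σ'_f/σ'_0) = 0.31×3.3/(1+1.07)×log₁₀(116.58/62.884)
    = 0.4942 × 0.26808 = 0.1325 m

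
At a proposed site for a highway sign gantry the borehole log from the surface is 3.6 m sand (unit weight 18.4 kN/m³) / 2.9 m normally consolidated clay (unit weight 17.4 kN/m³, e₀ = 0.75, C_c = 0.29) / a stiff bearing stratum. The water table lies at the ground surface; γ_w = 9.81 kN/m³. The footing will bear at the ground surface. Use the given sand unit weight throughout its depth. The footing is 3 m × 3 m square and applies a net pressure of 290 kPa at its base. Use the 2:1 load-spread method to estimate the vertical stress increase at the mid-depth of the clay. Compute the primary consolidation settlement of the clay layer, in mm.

Mid-depth of clay below the ground surface: z = 3.6 + 2.9/2 = 5.05 m.
Total vertical stress at mid-clay: σ_v = 18.4×3.6 + 17.4×1.45 = 91.47 kPa.
Pore pressure: u = 9.81×(5.05 − 0) = 49.541 kPa.
Initial effective stress: σ'_0 = σ_v − u = 91.47 − 49.541 = 41.929 kPa.
Stress increase at mid-clay by the 2:1 spreading method:
Δσ = qBL/((B+z)(L+z)) = 290×3×3/((3+5.05)(3+5.05)) = 40.276 kPa
Final effective stress: σ'_f = σ'_0 + Δσ = 41.929 + 40.276 = 82.205 kPa.
Normally consolidated clay, so the full stress increment lies on the virgin compression line:
S_c = C_c·H/(1+e₀)·log₁₀(σ'_f/σ'_0) = 0.29×2.9/(1+0.75)×log₁₀(82.205/41.929)
    = 0.48057 × 0.29238 = 0.1405 m

S_c ≈ 141 mm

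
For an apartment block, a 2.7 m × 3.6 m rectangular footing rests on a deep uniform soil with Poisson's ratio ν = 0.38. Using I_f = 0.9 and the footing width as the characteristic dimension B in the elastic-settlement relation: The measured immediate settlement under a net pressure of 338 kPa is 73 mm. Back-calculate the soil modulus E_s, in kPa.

S_e = q·B·(1−ν²)/E_s · I_f  ⇒  E_s = q·B·(1−ν²)·I_f / S_e.
E_s = 338 × 2.7 × 0.8556 × 0.9 / 0.073 = 9627 kPa

E_s ≈ 9630 kPa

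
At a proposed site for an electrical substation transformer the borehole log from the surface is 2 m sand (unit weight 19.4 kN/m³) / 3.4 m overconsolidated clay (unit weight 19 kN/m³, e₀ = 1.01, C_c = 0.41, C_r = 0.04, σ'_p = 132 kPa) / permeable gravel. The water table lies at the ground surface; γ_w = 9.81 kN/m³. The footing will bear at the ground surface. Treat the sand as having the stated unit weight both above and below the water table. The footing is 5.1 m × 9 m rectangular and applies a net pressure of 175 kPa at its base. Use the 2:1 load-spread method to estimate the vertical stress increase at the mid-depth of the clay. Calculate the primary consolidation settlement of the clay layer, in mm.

S_c ≈ 32.9 mm

Mid-depth of clay below the ground surface: z = 2 + 3.4/2 = 3.7 m.
Total vertical stress at mid-clay: σ_v = 19.4×2 + 19×1.7 = 71.1 kPa.
Pore pressure: u = 9.81×(3.7 − 0) = 36.297 kPa.
Initial effective stress: σ'_0 = σ_v − u = 71.1 − 36.297 = 34.803 kPa.
Stress increase at mid-clay by the 2:1 spreading method:
Δσ = qBL/((B+z)(L+z)) = 175×5.1×9/((5.1+3.7)(9+3.7)) = 71.873 kPa
Final effective stress: σ'_f = 34.803 + 71.873 = 106.68 kPa.
σ'_f = 106.68 ≤ σ'_p = 132 kPa, so the clay remains overconsolidated and only the recompression index applies:
S_c = C_r·H/(1+e₀)·log₁₀(σ'_f/σ'_0) = 0.04×3.4/2.01×log₁₀(106.68/34.803)
    = 0.06766 × 0.48647 = 0.03291 m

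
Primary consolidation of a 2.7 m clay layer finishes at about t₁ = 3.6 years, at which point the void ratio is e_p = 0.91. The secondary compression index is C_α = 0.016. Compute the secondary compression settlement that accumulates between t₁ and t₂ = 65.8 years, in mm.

S_s ≈ 28.5 mm

Secondary compression: S_s = C_α·H/(1+e_p)·log₁₀(t₂/t₁)
S_s = 0.016×2.7/(1+0.91)×log₁₀(65.8/3.6)
    = 0.02262 × 1.262 = 0.02854 m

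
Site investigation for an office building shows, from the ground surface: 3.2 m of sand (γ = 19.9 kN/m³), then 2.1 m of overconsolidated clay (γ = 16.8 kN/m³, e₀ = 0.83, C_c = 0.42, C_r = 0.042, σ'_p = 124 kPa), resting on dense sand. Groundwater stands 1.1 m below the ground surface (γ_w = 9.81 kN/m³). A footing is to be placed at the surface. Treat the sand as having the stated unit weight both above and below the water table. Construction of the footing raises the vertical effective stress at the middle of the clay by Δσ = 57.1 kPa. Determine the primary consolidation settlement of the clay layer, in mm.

Mid-depth of clay below the ground surface: z = 3.2 + 2.1/2 = 4.25 m.
Total vertical stress at mid-clay: σ_v = 19.9×3.2 + 16.8×1.05 = 81.32 kPa.
Pore pressure: u = 9.81×(4.25 − 1.1) = 30.902 kPa.
Initial effective stress: σ'_0 = σ_v − u = 81.32 − 30.902 = 50.418 kPa.
Final effective stress: σ'_f = 50.418 + 57.1 = 107.52 kPa.
σ'_f = 107.52 ≤ σ'_p = 124 kPa, so the clay remains overconsolidated and only the recompression index applies:
S_c = C_r·H/(1+e₀)·log₁₀(σ'_f/σ'_0) = 0.042×2.1/1.83×log₁₀(107.52/50.418)
    = 0.048195 × 0.3289 = 0.01585 m

S_c ≈ 15.9 mm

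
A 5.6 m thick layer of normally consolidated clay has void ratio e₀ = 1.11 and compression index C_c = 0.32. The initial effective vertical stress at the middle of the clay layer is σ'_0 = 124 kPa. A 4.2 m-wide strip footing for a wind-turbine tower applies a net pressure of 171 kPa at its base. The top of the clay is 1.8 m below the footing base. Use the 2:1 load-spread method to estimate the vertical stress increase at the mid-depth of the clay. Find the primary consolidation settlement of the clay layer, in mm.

S_c ≈ 187 mm

Mid-depth of clay below the footing base: z = 1.8 + 5.6/2 = 4.6 m.
Stress increase at mid-clay by the 2:1 spreading method:
Δσ = qB/(B+z) = 171×4.2/(4.2+4.6) = 81.614 kPa
Final effective stress: σ'_f = σ'_0 + Δσ = 124 + 81.614 = 205.61 kPa.
Normally consolidated clay, so the full stress increment lies on the virgin compression line:
S_c = C_c·H/(1+e₀)·log₁₀(σ'_f/σ'_0) = 0.32×5.6/(1+1.11)×log₁₀(205.61/124)
    = 0.84929 × 0.21962 = 0.1865 m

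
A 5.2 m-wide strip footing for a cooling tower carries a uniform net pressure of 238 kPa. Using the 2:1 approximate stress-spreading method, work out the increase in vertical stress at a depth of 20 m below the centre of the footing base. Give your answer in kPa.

By the 2:1 method the load spreads at 1 horizontal : 2 vertical, so at depth z the loaded area has grown by z in each plan dimension:
Δσ = qB/(B+z) = 238×5.2/(5.2+20) = 49.111 kPa

Δσ_z ≈ 49.1 kPa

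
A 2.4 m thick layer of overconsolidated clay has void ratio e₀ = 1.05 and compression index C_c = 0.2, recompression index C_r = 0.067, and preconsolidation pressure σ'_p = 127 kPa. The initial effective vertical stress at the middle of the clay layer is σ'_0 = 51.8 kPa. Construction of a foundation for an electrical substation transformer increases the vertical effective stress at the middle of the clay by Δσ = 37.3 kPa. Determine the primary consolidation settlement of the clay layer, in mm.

Final effective stress: σ'_f = 51.8 + 37.3 = 89.1 kPa.
σ'_f = 89.1 ≤ σ'_p = 127 kPa, so the clay remains overconsolidated and only the recompression index applies:
S_c = C_r·H/(1+e₀)·log₁₀(σ'_f/σ'_0) = 0.067×2.4/2.05×log₁₀(89.1/51.8)
    = 0.078437 × 0.23555 = 0.01848 m

S_c ≈ 18.5 mm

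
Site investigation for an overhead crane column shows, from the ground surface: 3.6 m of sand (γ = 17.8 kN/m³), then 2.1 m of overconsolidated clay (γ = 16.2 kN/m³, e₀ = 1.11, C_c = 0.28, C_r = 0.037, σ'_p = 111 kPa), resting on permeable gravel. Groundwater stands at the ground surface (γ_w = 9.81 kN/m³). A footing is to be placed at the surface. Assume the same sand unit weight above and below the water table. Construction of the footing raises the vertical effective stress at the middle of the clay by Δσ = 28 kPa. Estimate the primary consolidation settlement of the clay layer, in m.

Mid-depth of clay below the ground surface: z = 3.6 + 2.1/2 = 4.65 m.
Total vertical stress at mid-clay: σ_v = 17.8×3.6 + 16.2×1.05 = 81.09 kPa.
Pore pressure: u = 9.81×(4.65 − 0) = 45.617 kPa.
Initial effective stress: σ'_0 = σ_v − u = 81.09 − 45.617 = 35.473 kPa.
Final effective stress: σ'_f = 35.473 + 28 = 63.473 kPa.
σ'_f = 63.473 ≤ σ'_p = 111 kPa, so the clay remains overconsolidated and only the recompression index applies:
S_c = C_r·H/(1+e₀)·log₁₀(σ'_f/σ'_0) = 0.037×2.1/2.11×log₁₀(63.473/35.473)
    = 0.036825 × 0.25269 = 0.009305 m

S_c ≈ 0.00931 m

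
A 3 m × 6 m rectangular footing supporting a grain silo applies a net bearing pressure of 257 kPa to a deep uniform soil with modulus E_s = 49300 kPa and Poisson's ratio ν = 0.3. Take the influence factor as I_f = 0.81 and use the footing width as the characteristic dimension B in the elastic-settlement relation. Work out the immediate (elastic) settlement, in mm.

Immediate (elastic) settlement: S_e = q·B·(1−ν²)/E_s · I_f.
S_e = 257 × 3 × (1 − 0.3²) / 49300 × 0.81
    = 257 × 3 × 0.91 / 49300 × 0.81
    = 0.01153 m = 11.53 mm

S_e ≈ 11.5 mm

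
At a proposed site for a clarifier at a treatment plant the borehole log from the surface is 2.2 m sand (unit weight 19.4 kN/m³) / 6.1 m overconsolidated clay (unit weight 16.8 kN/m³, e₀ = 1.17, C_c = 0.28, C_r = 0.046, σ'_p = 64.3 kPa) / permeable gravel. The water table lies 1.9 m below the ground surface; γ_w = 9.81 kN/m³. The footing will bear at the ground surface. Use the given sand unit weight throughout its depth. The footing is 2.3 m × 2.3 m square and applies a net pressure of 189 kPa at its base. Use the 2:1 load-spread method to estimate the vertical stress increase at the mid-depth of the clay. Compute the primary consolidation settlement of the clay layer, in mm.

Mid-depth of clay below the ground surface: z = 2.2 + 6.1/2 = 5.25 m.
Total vertical stress at mid-clay: σ_v = 19.4×2.2 + 16.8×3.05 = 93.92 kPa.
Pore pressure: u = 9.81×(5.25 − 1.9) = 32.864 kPa.
Initial effective stress: σ'_0 = σ_v − u = 93.92 − 32.864 = 61.056 kPa.
Stress increase at mid-clay by the 2:1 spreading method:
Δσ = qBL/((B+z)(L+z)) = 189×2.3×2.3/((2.3+5.25)(2.3+5.25)) = 17.54 kPa
Final effective stress: σ'_f = 61.056 + 17.54 = 78.596 kPa.
σ'_f = 78.596 > σ'_p = 64.3 kPa, so the stress path crosses the preconsolidation pressure — recompression up to σ'_p, then virgin compression beyond:
S_c = H/(1+e₀)·[C_r·log₁₀(σ'_p/σ'_0) + C_c·log₁₀(σ'_f/σ'_p)]
    = 6.1/2.17 × [0.046×log₁₀(64.3/61.056) + 0.28×log₁₀(78.596/64.3)]
    = 2.8111 × [0.0010342 + 0.024413] = 0.07153 m

S_c ≈ 71.5 mm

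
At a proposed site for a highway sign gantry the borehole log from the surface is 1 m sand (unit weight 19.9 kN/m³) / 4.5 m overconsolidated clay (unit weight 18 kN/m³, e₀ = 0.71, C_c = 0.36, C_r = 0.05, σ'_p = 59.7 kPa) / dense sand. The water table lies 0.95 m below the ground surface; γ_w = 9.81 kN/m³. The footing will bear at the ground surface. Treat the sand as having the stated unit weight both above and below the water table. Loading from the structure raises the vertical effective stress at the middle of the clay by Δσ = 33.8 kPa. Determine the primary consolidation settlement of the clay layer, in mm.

Mid-depth of clay below the ground surface: z = 1 + 4.5/2 = 3.25 m.
Total vertical stress at mid-clay: σ_v = 19.9×1 + 18×2.25 = 60.4 kPa.
Pore pressure: u = 9.81×(3.25 − 0.95) = 22.563 kPa.
Initial effective stress: σ'_0 = σ_v − u = 60.4 − 22.563 = 37.837 kPa.
Final effective stress: σ'_f = 37.837 + 33.8 = 71.637 kPa.
σ'_f = 71.637 > σ'_p = 59.7 kPa, so the stress path crosses the preconsolidation pressure — recompression up to σ'_p, then virgin compression beyond:
S_c = H/(1+e₀)·[C_r·log₁₀(σ'_p/σ'_0) + C_c·log₁₀(σ'_f/σ'_p)]
    = 4.5/1.71 × [0.05×log₁₀(59.7/37.837) + 0.36×log₁₀(71.637/59.7)]
    = 2.6316 × [0.0099029 + 0.028499] = 0.1011 m

S_c ≈ 101 mm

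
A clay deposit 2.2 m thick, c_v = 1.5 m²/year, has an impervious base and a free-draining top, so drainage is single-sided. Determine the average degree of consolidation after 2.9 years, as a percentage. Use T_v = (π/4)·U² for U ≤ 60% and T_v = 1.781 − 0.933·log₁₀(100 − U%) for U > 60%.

Drainage path length: H_d = H = 2.2 m (single drainage).
T_v = c_v·t/H_d² = 1.5×2.9/2.2² = 0.89876.
T_v = 0.89876 corresponds to the U > 60% branch:
U = 1 − 10^((1.781 − T_v)/0.933)/100 = 0.9118

U ≈ 91.2 %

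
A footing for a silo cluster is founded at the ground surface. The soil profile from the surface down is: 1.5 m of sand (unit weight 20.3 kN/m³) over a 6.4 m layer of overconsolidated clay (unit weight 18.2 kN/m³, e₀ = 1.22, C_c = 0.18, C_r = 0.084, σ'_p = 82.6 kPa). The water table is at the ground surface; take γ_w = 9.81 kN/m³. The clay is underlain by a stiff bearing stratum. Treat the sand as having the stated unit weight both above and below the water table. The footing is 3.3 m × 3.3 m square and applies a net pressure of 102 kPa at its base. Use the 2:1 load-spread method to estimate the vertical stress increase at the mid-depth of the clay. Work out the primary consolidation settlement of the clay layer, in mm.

S_c ≈ 36 mm

Mid-depth of clay below the ground surface: z = 1.5 + 6.4/2 = 4.7 m.
Total vertical stress at mid-clay: σ_v = 20.3×1.5 + 18.2×3.2 = 88.69 kPa.
Pore pressure: u = 9.81×(4.7 − 0) = 46.107 kPa.
Initial effective stress: σ'_0 = σ_v − u = 88.69 − 46.107 = 42.583 kPa.
Stress increase at mid-clay by the 2:1 spreading method:
Δσ = qBL/((B+z)(L+z)) = 102×3.3×3.3/((3.3+4.7)(3.3+4.7)) = 17.356 kPa
Final effective stress: σ'_f = 42.583 + 17.356 = 59.939 kPa.
σ'_f = 59.939 ≤ σ'_p = 82.6 kPa, so the clay remains overconsolidated and only the recompression index applies:
S_c = C_r·H/(1+e₀)·log₁₀(σ'_f/σ'_0) = 0.084×6.4/2.22×log₁₀(59.939/42.583)
    = 0.24216 × 0.14847 = 0.03595 m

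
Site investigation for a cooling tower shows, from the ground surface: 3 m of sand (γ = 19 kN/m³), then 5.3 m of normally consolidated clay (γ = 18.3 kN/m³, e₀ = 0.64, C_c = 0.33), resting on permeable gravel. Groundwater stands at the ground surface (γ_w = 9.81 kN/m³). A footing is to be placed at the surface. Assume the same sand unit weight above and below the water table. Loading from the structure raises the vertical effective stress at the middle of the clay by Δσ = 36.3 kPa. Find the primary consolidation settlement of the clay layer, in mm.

Mid-depth of clay below the ground surface: z = 3 + 5.3/2 = 5.65 m.
Total vertical stress at mid-clay: σ_v = 19×3 + 18.3×2.65 = 105.5 kPa.
Pore pressure: u = 9.81×(5.65 − 0) = 55.427 kPa.
Initial effective stress: σ'_0 = σ_v − u = 105.5 − 55.427 = 50.073 kPa.
Final effective stress: σ'_f = σ'_0 + Δσ = 50.073 + 36.3 = 86.373 kPa.
Normally consolidated clay, so the full stress increment lies on the virgin compression line:
S_c = C_c·H/(1+e₀)·log₁₀(σ'_f/σ'_0) = 0.33×5.3/(1+0.64)×log₁₀(86.373/50.073)
    = 1.0665 × 0.23677 = 0.2525 m

S_c ≈ 253 mm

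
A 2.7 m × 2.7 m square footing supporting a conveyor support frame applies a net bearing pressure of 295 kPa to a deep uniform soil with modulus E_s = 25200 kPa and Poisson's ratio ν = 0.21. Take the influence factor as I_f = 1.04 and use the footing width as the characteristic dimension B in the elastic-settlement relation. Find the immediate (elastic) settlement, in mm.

S_e ≈ 31.4 mm

Immediate (elastic) settlement: S_e = q·B·(1−ν²)/E_s · I_f.
S_e = 295 × 2.7 × (1 − 0.21²) / 25200 × 1.04
    = 295 × 2.7 × 0.9559 / 25200 × 1.04
    = 0.03142 m = 31.42 mm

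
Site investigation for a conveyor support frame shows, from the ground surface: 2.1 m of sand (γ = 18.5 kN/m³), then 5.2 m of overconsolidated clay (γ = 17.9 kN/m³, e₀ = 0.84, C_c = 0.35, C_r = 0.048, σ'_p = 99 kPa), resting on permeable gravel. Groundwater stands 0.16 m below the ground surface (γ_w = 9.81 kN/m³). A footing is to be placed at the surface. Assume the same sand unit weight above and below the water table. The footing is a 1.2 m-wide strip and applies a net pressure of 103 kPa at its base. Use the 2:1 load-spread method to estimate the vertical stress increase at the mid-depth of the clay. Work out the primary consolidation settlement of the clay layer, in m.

Mid-depth of clay below the ground surface: z = 2.1 + 5.2/2 = 4.7 m.
Total vertical stress at mid-clay: σ_v = 18.5×2.1 + 17.9×2.6 = 85.39 kPa.
Pore pressure: u = 9.81×(4.7 − 0.16) = 44.537 kPa.
Initial effective stress: σ'_0 = σ_v − u = 85.39 − 44.537 = 40.853 kPa.
Stress increase at mid-clay by the 2:1 spreading method:
Δσ = qB/(B+z) = 103×1.2/(1.2+4.7) = 20.949 kPa
Final effective stress: σ'_f = 40.853 + 20.949 = 61.802 kPa.
σ'_f = 61.802 ≤ σ'_p = 99 kPa, so the clay remains overconsolidated and only the recompression index applies:
S_c = C_r·H/(1+e₀)·log₁₀(σ'_f/σ'_0) = 0.048×5.2/1.84×log₁₀(61.802/40.853)
    = 0.13565 × 0.17978 = 0.02439 m

S_c ≈ 0.0244 m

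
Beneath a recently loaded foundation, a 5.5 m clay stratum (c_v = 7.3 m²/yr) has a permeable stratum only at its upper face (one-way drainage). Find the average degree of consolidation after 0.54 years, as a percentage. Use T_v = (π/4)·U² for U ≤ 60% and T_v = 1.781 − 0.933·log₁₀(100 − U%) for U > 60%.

U ≈ 40.7 %

Drainage path length: H_d = H = 5.5 m (single drainage).
T_v = c_v·t/H_d² = 7.3×0.54/5.5² = 0.13031.
T_v = 0.13031 corresponds to the U ≤ 60% branch:
U = √(4T_v/π) = 0.4073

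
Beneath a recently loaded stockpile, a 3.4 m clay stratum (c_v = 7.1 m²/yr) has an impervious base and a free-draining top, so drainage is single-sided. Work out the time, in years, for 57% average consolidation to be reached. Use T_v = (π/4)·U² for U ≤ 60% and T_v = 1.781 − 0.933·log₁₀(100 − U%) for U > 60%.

Drainage path length: H_d = H = 3.4 m (single drainage).
U ≤ 60%: T_v = (π/4)·U² = (π/4)×0.57² = 0.25518.
t = T_v·H_d²/c_v = 0.25518×3.4²/7.1 = 0.4155 years.

t ≈ 0.415 years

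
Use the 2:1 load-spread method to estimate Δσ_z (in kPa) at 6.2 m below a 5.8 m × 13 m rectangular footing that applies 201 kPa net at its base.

Δσ_z ≈ 65.8 kPa

By the 2:1 method the load spreads at 1 horizontal : 2 vertical, so at depth z the loaded area has grown by z in each plan dimension:
Δσ = qBL/((B+z)(L+z)) = 201×5.8×13/((5.8+6.2)(13+6.2)) = 65.779 kPa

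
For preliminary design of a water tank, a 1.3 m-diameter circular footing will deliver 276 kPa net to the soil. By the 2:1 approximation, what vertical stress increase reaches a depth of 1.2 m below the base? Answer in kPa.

Δσ_z ≈ 74.6 kPa

By the 2:1 method the load spreads at 1 horizontal : 2 vertical, so at depth z the loaded area has grown by z in each plan dimension:
Δσ ≈ qD²/(D+z)² = 276×1.3²/(1.3+1.2)² = 74.63 kPa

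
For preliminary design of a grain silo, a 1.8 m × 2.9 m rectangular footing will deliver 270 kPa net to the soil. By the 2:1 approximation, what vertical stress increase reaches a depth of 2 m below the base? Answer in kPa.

By the 2:1 method the load spreads at 1 horizontal : 2 vertical, so at depth z the loaded area has grown by z in each plan dimension:
Δσ = qBL/((B+z)(L+z)) = 270×1.8×2.9/((1.8+2)(2.9+2)) = 75.693 kPa

Δσ_z ≈ 75.7 kPa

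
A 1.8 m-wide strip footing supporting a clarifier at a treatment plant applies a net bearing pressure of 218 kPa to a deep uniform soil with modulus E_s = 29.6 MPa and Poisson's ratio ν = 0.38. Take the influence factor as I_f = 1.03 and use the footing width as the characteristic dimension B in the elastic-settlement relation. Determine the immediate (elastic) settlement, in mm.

Immediate (elastic) settlement: S_e = q·B·(1−ν²)/E_s · I_f.
E_s = 29.6 MPa = 29600 kPa.
S_e = 218 × 1.8 × (1 − 0.38²) / 29600 × 1.03
    = 218 × 1.8 × 0.8556 / 29600 × 1.03
    = 0.01168 m = 11.68 mm

S_e ≈ 11.7 mm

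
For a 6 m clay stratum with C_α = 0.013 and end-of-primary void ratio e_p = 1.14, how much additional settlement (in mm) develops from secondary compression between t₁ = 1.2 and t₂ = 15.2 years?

Secondary compression: S_s = C_α·H/(1+e_p)·log₁₀(t₂/t₁)
S_s = 0.013×6/(1+1.14)×log₁₀(15.2/1.2)
    = 0.03645 × 1.103 = 0.04019 m

S_s ≈ 40.2 mm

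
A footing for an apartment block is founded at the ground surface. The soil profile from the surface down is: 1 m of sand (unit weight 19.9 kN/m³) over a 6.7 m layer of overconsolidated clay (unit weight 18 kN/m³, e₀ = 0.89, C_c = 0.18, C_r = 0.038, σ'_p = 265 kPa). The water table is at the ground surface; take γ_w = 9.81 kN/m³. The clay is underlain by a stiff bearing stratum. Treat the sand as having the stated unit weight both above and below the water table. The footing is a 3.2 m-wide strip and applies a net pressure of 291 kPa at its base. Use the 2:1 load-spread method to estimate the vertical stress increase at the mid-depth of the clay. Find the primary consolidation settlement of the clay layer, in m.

Mid-depth of clay below the ground surface: z = 1 + 6.7/2 = 4.35 m.
Total vertical stress at mid-clay: σ_v = 19.9×1 + 18×3.35 = 80.2 kPa.
Pore pressure: u = 9.81×(4.35 − 0) = 42.673 kPa.
Initial effective stress: σ'_0 = σ_v − u = 80.2 − 42.673 = 37.527 kPa.
Stress increase at mid-clay by the 2:1 spreading method:
Δσ = qB/(B+z) = 291×3.2/(3.2+4.35) = 123.34 kPa
Final effective stress: σ'_f = 37.527 + 123.34 = 160.87 kPa.
σ'_f = 160.87 ≤ σ'_p = 265 kPa, so the clay remains overconsolidated and only the recompression index applies:
S_c = C_r·H/(1+e₀)·log₁₀(σ'_f/σ'_0) = 0.038×6.7/1.89×log₁₀(160.87/37.527)
    = 0.13471 × 0.63213 = 0.08515 m

S_c ≈ 0.0852 m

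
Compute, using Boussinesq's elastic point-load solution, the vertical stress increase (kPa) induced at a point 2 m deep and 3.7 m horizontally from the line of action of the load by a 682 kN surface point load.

Boussinesq vertical stress below a point load on an elastic half-space:
Δσ_z = 3P/(2πz²) · [1 + (r/z)²]^(−5/2)
r/z = 3.7/2 = 1.85; [1+(r/z)²]^(−5/2) = 0.024313.
Δσ_z = 3×682/(2π×2²) × 0.024313 = 81.408 × 0.024313 = 1.979 kPa

Δσ_z ≈ 1.98 kPa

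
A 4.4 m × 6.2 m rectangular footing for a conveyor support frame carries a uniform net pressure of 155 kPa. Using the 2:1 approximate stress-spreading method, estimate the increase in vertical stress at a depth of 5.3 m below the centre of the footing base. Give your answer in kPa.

Δσ_z ≈ 37.9 kPa

By the 2:1 method the load spreads at 1 horizontal : 2 vertical, so at depth z the loaded area has grown by z in each plan dimension:
Δσ = qBL/((B+z)(L+z)) = 155×4.4×6.2/((4.4+5.3)(6.2+5.3)) = 37.906 kPa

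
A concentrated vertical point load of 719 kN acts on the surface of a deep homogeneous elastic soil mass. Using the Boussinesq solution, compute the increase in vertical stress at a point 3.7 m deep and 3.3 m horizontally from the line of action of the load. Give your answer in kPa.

Δσ_z ≈ 5.81 kPa

Boussinesq vertical stress below a point load on an elastic half-space:
Δσ_z = 3P/(2πz²) · [1 + (r/z)²]^(−5/2)
r/z = 3.3/3.7 = 0.89189; [1+(r/z)²]^(−5/2) = 0.2315.
Δσ_z = 3×719/(2π×3.7²) × 0.2315 = 25.076 × 0.2315 = 5.805 kPa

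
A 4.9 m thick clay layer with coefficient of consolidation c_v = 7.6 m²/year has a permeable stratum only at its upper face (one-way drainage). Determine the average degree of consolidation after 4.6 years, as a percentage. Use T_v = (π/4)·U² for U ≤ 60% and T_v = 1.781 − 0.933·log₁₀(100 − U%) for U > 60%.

U ≈ 97.8 %

Drainage path length: H_d = H = 4.9 m (single drainage).
T_v = c_v·t/H_d² = 7.6×4.6/4.9² = 1.4561.
T_v = 1.4561 corresponds to the U > 60% branch:
U = 1 − 10^((1.781 − T_v)/0.933)/100 = 0.9777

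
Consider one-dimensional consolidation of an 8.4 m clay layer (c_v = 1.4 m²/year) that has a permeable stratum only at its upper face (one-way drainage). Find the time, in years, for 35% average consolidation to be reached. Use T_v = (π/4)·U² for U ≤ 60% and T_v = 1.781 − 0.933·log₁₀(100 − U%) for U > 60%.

Drainage path length: H_d = H = 8.4 m (single drainage).
U ≤ 60%: T_v = (π/4)·U² = (π/4)×0.35² = 0.096211.
t = T_v·H_d²/c_v = 0.096211×8.4²/1.4 = 4.849 years.

t ≈ 4.85 years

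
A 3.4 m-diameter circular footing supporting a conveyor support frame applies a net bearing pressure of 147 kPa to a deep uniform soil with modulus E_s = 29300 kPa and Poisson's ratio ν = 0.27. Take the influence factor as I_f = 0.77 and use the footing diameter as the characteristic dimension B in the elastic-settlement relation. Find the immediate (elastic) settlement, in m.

S_e ≈ 0.0122 m

Immediate (elastic) settlement: S_e = q·B·(1−ν²)/E_s · I_f.
S_e = 147 × 3.4 × (1 − 0.27²) / 29300 × 0.77
    = 147 × 3.4 × 0.9271 / 29300 × 0.77
    = 0.01218 m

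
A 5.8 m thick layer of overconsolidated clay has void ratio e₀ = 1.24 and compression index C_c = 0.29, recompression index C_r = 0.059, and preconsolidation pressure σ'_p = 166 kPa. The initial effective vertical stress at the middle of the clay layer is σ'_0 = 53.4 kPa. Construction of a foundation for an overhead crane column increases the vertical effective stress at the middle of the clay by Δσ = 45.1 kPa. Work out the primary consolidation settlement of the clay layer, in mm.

Final effective stress: σ'_f = 53.4 + 45.1 = 98.5 kPa.
σ'_f = 98.5 ≤ σ'_p = 166 kPa, so the clay remains overconsolidated and only the recompression index applies:
S_c = C_r·H/(1+e₀)·log₁₀(σ'_f/σ'_0) = 0.059×5.8/2.24×log₁₀(98.5/53.4)
    = 0.15277 × 0.26589 = 0.04062 m

S_c ≈ 40.6 mm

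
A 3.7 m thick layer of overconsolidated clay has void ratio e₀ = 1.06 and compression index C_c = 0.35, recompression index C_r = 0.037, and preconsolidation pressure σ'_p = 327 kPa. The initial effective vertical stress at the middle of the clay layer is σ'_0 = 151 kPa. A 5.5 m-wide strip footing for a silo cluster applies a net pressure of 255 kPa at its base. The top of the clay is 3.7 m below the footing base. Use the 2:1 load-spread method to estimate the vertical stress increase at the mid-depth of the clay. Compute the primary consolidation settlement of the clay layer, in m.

S_c ≈ 0.0176 m

Mid-depth of clay below the footing base: z = 3.7 + 3.7/2 = 5.55 m.
Stress increase at mid-clay by the 2:1 spreading method:
Δσ = qB/(B+z) = 255×5.5/(5.5+5.55) = 126.92 kPa
Final effective stress: σ'_f = 151 + 126.92 = 277.92 kPa.
σ'_f = 277.92 ≤ σ'_p = 327 kPa, so the clay remains overconsolidated and only the recompression index applies:
S_c = C_r·H/(1+e₀)·log₁₀(σ'_f/σ'_0) = 0.037×3.7/2.06×log₁₀(277.92/151)
    = 0.066456 × 0.26494 = 0.01761 m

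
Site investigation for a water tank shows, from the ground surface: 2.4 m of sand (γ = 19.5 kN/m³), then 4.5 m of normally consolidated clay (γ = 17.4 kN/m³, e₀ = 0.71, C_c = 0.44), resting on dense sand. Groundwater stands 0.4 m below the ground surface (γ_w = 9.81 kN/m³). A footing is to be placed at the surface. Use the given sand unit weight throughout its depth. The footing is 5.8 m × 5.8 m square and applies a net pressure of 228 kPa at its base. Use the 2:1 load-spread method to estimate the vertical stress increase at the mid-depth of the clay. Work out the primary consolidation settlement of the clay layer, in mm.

S_c ≈ 478 mm

Mid-depth of clay below the ground surface: z = 2.4 + 4.5/2 = 4.65 m.
Total vertical stress at mid-clay: σ_v = 19.5×2.4 + 17.4×2.25 = 85.95 kPa.
Pore pressure: u = 9.81×(4.65 − 0.4) = 41.693 kPa.
Initial effective stress: σ'_0 = σ_v − u = 85.95 − 41.693 = 44.257 kPa.
Stress increase at mid-clay by the 2:1 spreading method:
Δσ = qBL/((B+z)(L+z)) = 228×5.8×5.8/((5.8+4.65)(5.8+4.65)) = 70.236 kPa
Final effective stress: σ'_f = σ'_0 + Δσ = 44.257 + 70.236 = 114.49 kPa.
Normally consolidated clay, so the full stress increment lies on the virgin compression line:
S_c = C_c·H/(1+e₀)·log₁₀(σ'_f/σ'_0) = 0.44×4.5/(1+0.71)×log₁₀(114.49/44.257)
    = 1.1579 × 0.41279 = 0.478 m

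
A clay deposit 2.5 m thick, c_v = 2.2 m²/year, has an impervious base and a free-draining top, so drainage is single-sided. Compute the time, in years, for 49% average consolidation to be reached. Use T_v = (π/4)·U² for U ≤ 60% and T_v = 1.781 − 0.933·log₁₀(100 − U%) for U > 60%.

t ≈ 0.536 years

Drainage path length: H_d = H = 2.5 m (single drainage).
U ≤ 60%: T_v = (π/4)·U² = (π/4)×0.49² = 0.18857.
t = T_v·H_d²/c_v = 0.18857×2.5²/2.2 = 0.5357 years.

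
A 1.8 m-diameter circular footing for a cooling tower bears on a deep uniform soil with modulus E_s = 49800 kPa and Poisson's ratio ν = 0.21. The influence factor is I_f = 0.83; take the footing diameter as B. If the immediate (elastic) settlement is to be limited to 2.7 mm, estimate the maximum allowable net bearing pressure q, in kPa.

S_e = q·B·(1−ν²)/E_s · I_f  ⇒  q = S_e·E_s / (B·(1−ν²)·I_f).
q = 0.0027 × 49800 / (1.8 × 0.9559 × 0.83) = 94.15 kPa

q ≈ 94.2 kPa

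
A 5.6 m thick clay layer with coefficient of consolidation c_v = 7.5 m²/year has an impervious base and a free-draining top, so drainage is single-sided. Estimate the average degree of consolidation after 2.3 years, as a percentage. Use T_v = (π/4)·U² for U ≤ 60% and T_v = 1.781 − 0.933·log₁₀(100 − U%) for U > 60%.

U ≈ 79.1 %

Drainage path length: H_d = H = 5.6 m (single drainage).
T_v = c_v·t/H_d² = 7.5×2.3/5.6² = 0.55006.
T_v = 0.55006 corresponds to the U > 60% branch:
U = 1 − 10^((1.781 − T_v)/0.933)/100 = 0.7914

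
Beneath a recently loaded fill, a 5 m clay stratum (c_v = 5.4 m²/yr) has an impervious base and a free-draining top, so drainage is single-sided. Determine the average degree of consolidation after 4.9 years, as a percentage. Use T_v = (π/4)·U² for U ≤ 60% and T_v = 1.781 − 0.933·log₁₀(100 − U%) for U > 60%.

Drainage path length: H_d = H = 5 m (single drainage).
T_v = c_v·t/H_d² = 5.4×4.9/5² = 1.0584.
T_v = 1.0584 corresponds to the U > 60% branch:
U = 1 − 10^((1.781 − T_v)/0.933)/100 = 0.9405

U ≈ 94.1 %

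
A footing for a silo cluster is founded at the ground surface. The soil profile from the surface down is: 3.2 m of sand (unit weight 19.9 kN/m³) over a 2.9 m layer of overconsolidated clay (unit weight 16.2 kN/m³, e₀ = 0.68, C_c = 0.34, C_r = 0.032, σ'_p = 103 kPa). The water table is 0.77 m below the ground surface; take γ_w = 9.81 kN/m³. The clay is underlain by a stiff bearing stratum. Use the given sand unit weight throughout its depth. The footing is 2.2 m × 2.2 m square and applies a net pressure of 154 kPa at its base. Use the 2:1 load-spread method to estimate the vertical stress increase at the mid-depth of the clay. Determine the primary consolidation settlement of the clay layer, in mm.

S_c ≈ 6.72 mm

Mid-depth of clay below the ground surface: z = 3.2 + 2.9/2 = 4.65 m.
Total vertical stress at mid-clay: σ_v = 19.9×3.2 + 16.2×1.45 = 87.17 kPa.
Pore pressure: u = 9.81×(4.65 − 0.77) = 38.063 kPa.
Initial effective stress: σ'_0 = σ_v − u = 87.17 − 38.063 = 49.107 kPa.
Stress increase at mid-clay by the 2:1 spreading method:
Δσ = qBL/((B+z)(L+z)) = 154×2.2×2.2/((2.2+4.65)(2.2+4.65)) = 15.885 kPa
Final effective stress: σ'_f = 49.107 + 15.885 = 64.992 kPa.
σ'_f = 64.992 ≤ σ'_p = 103 kPa, so the clay remains overconsolidated and only the recompression index applies:
S_c = C_r·H/(1+e₀)·log₁₀(σ'_f/σ'_0) = 0.032×2.9/1.68×log₁₀(64.992/49.107)
    = 0.055238 × 0.12172 = 0.006724 m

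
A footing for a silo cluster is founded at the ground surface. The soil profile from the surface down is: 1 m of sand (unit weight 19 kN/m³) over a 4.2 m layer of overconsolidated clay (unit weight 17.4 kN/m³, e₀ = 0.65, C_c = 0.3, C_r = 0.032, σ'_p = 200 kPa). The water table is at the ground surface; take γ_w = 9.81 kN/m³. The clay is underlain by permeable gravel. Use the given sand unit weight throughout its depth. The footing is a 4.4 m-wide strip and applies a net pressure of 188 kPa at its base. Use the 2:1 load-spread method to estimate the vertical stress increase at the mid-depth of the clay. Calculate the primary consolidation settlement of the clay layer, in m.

S_c ≈ 0.0596 m

Mid-depth of clay below the ground surface: z = 1 + 4.2/2 = 3.1 m.
Total vertical stress at mid-clay: σ_v = 19×1 + 17.4×2.1 = 55.54 kPa.
Pore pressure: u = 9.81×(3.1 − 0) = 30.411 kPa.
Initial effective stress: σ'_0 = σ_v − u = 55.54 − 30.411 = 25.129 kPa.
Stress increase at mid-clay by the 2:1 spreading method:
Δσ = qB/(B+z) = 188×4.4/(4.4+3.1) = 110.29 kPa
Final effective stress: σ'_f = 25.129 + 110.29 = 135.42 kPa.
σ'_f = 135.42 ≤ σ'_p = 200 kPa, so the clay remains overconsolidated and only the recompression index applies:
S_c = C_r·H/(1+e₀)·log₁₀(σ'_f/σ'_0) = 0.032×4.2/1.65×log₁₀(135.42/25.129)
    = 0.081456 × 0.73151 = 0.05959 m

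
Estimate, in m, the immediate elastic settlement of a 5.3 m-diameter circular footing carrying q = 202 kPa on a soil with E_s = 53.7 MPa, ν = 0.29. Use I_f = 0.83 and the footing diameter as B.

Immediate (elastic) settlement: S_e = q·B·(1−ν²)/E_s · I_f.
E_s = 53.7 MPa = 53700 kPa.
S_e = 202 × 5.3 × (1 − 0.29²) / 53700 × 0.83
    = 202 × 5.3 × 0.9159 / 53700 × 0.83
    = 0.01516 m

S_e ≈ 0.0152 m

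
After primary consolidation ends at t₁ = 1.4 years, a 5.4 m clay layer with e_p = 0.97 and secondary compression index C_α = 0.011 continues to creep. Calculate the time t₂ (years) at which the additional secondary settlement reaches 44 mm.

S_s = C_α·H/(1+e_p)·log₁₀(t₂/t₁) ⇒ log₁₀(t₂/t₁) = S_s·(1+e_p)/(C_α·H).
log₁₀(t₂/t₁) = 0.044 × (1+0.97) / (0.011×5.4) = 1.459
t₂ = t₁ × 10^1.459 = 1.4 × 28.79 = 40.31 years

t₂ ≈ 40.3 years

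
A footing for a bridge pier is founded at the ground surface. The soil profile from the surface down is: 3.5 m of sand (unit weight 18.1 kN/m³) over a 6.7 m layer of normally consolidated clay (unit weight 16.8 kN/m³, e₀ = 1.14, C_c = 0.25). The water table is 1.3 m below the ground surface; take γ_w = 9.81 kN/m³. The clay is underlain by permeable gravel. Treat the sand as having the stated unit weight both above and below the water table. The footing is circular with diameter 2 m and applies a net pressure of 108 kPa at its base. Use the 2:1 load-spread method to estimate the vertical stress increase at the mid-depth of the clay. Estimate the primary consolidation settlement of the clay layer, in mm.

Mid-depth of clay below the ground surface: z = 3.5 + 6.7/2 = 6.85 m.
Total vertical stress at mid-clay: σ_v = 18.1×3.5 + 16.8×3.35 = 119.63 kPa.
Pore pressure: u = 9.81×(6.85 − 1.3) = 54.446 kPa.
Initial effective stress: σ'_0 = σ_v − u = 119.63 − 54.446 = 65.184 kPa.
Stress increase at mid-clay by the 2:1 spreading method:
Δσ ≈ qD²/(D+z)² = 108×2²/(2+6.85)² = 5.5157 kPa
Final effective stress: σ'_f = σ'_0 + Δσ = 65.184 + 5.5157 = 70.7 kPa.
Normally consolidated clay, so the full stress increment lies on the virgin compression line:
S_c = C_c·H/(1+e₀)·log₁₀(σ'_f/σ'_0) = 0.25×6.7/(1+1.14)×log₁₀(70.7/65.184)
    = 0.78271 × 0.035278 = 0.02761 m

S_c ≈ 27.6 mm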